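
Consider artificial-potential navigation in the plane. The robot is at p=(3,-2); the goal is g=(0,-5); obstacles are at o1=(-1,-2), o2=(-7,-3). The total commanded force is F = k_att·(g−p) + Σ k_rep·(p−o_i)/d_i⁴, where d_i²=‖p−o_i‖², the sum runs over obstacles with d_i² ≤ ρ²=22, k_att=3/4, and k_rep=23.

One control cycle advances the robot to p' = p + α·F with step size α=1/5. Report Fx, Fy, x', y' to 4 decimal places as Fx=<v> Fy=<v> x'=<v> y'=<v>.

Fx=-1.8906 Fy=-2.2500 x'=2.6219 y'=-2.4500

F_att = 3/4·(g−p) = 3/4·(-3,-3) = (-2.2500,-2.2500)
o1: d²=16 ≤ ρ²=22; F_rep = 23·(4,0)/16² = (0.3594,0.0000)
o2: d²=101 > ρ²=22 → inactive
F = F_att + ΣF_rep = (-1.8906,-2.2500)
p' = p + 1/5·F = (2.6219,-2.4500)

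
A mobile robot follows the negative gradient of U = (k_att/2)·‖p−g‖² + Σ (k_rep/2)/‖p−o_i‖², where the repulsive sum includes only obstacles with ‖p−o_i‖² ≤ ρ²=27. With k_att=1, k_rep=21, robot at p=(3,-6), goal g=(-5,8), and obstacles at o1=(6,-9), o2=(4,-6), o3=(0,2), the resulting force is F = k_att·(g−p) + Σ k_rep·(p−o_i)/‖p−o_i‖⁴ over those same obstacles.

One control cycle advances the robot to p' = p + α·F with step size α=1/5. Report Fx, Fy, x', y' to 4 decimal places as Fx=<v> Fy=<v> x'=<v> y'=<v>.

F_att = 1·(g−p) = 1·(-8,14) = (-8.0000,14.0000)
o1: d²=18 ≤ ρ²=27; F_rep = 21·(-3,3)/18² = (-0.1944,0.1944)
o2: d²=1 ≤ ρ²=27; F_rep = 21·(-1,0)/1² = (-21.0000,0.0000)
o3: d²=73 > ρ²=27 → inactive
F = F_att + ΣF_rep = (-29.1944,14.1944)
p' = p + 1/5·F = (-2.8389,-3.1611)

Fx=-29.1944 Fy=14.1944 x'=-2.8389 y'=-3.1611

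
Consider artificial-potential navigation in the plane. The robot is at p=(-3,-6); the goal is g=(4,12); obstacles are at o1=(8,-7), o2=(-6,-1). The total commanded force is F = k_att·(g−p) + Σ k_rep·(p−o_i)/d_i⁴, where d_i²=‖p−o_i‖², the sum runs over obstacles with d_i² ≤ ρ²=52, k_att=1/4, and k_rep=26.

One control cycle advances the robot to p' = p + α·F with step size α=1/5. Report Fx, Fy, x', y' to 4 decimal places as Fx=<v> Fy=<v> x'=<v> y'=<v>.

F_att = 1/4·(g−p) = 1/4·(7,18) = (1.7500,4.5000)
o1: d²=122 > ρ²=52 → inactive
o2: d²=34 ≤ ρ²=52; F_rep = 26·(3,-5)/34² = (0.0675,-0.1125)
F = F_att + ΣF_rep = (1.8175,4.3875)
p' = p + 1/5·F = (-2.6365,-5.1225)

Fx=1.8175 Fy=4.3875 x'=-2.6365 y'=-5.1225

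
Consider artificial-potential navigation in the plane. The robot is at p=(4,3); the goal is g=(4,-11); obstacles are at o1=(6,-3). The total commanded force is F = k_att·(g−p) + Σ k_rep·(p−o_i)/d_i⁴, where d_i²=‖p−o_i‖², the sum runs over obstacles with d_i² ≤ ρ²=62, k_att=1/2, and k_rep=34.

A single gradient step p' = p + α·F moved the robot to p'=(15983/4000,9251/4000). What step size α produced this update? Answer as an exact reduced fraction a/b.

α = 1/10

F_att = 1/2·(g−p) = 1/2·(0,-14) = (0.0000,-7.0000)
o1: d²=40 ≤ ρ²=62; F_rep = 34·(-2,6)/40² = (-0.0425,0.1275)
F = F_att + ΣF_rep = (-0.0425,-6.8725)
Δp = p'−p = (-0.0043,-0.6873); α = Δx/Fx = (-17/4000) / (-17/400) = 1/10
check: Δy/Fy = (-2749/4000) / (-2749/400) = 1/10 ✓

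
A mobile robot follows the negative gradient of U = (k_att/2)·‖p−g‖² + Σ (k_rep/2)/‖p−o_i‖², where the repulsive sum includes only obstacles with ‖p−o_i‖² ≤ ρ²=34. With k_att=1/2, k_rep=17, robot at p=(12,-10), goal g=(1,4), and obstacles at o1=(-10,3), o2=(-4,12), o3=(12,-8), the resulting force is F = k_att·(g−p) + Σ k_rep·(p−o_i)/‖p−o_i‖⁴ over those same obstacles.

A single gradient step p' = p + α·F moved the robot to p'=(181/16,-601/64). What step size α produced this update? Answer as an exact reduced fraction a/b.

F_att = 1/2·(g−p) = 1/2·(-11,14) = (-5.5000,7.0000)
o1: d²=653 > ρ²=34 → inactive
o2: d²=740 > ρ²=34 → inactive
o3: d²=4 ≤ ρ²=34; F_rep = 17·(0,-2)/4² = (0.0000,-2.1250)
F = F_att + ΣF_rep = (-5.5000,4.8750)
Δp = p'−p = (-0.6875,0.6094); α = Δx/Fx = (-11/16) / (-11/2) = 1/8
check: Δy/Fy = (39/64) / (39/8) = 1/8 ✓

α = 1/8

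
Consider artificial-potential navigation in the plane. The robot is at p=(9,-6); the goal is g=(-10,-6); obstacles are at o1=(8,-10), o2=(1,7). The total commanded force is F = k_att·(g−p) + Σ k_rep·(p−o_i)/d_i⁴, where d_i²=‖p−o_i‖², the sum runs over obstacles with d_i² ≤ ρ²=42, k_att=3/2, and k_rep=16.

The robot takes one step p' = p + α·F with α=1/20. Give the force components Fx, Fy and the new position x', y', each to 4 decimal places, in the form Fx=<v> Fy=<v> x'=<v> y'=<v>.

Fx=-28.4446 Fy=0.2215 x'=7.5778 y'=-5.9889

F_att = 3/2·(g−p) = 3/2·(-19,0) = (-28.5000,0.0000)
o1: d²=17 ≤ ρ²=42; F_rep = 16·(1,4)/17² = (0.0554,0.2215)
o2: d²=233 > ρ²=42 → inactive
F = F_att + ΣF_rep = (-28.4446,0.2215)
p' = p + 1/20·F = (7.5778,-5.9889)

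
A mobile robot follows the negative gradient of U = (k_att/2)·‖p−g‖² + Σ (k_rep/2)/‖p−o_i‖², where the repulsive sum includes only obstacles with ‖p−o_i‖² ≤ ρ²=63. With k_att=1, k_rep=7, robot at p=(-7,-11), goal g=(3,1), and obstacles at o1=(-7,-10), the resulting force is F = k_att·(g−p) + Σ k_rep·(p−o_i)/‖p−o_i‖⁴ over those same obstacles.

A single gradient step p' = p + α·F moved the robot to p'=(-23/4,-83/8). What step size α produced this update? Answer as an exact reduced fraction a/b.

α = 1/8

F_att = 1·(g−p) = 1·(10,12) = (10.0000,12.0000)
o1: d²=1 ≤ ρ²=63; F_rep = 7·(0,-1)/1² = (0.0000,-7.0000)
F = F_att + ΣF_rep = (10.0000,5.0000)
Δp = p'−p = (1.2500,0.6250); α = Δx/Fx = (5/4) / (10) = 1/8
check: Δy/Fy = (5/8) / (5) = 1/8 ✓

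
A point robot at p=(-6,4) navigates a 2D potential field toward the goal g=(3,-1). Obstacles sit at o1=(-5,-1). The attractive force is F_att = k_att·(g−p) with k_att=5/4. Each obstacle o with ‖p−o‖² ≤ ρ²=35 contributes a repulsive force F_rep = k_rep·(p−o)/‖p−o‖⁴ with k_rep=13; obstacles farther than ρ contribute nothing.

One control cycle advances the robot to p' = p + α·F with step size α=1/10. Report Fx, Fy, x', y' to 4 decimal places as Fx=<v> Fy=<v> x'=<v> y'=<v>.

Fx=11.2308 Fy=-6.1538 x'=-4.8769 y'=3.3846

F_att = 5/4·(g−p) = 5/4·(9,-5) = (11.2500,-6.2500)
o1: d²=26 ≤ ρ²=35; F_rep = 13·(-1,5)/26² = (-0.0192,0.0962)
F = F_att + ΣF_rep = (11.2308,-6.1538)
p' = p + 1/10·F = (-4.8769,3.3846)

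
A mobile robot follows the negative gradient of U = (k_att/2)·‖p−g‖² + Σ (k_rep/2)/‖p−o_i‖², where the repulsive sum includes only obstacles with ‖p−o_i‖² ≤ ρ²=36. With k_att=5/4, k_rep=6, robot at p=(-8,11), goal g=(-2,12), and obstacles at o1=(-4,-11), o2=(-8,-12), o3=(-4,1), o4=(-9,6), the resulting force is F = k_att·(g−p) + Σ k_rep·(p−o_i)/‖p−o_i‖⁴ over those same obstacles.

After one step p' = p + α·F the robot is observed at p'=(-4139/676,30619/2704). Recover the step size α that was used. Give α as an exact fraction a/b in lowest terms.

F_att = 5/4·(g−p) = 5/4·(6,1) = (7.5000,1.2500)
o1: d²=500 > ρ²=36 → inactive
o2: d²=529 > ρ²=36 → inactive
o3: d²=116 > ρ²=36 → inactive
o4: d²=26 ≤ ρ²=36; F_rep = 6·(1,5)/26² = (0.0089,0.0444)
F = F_att + ΣF_rep = (7.5089,1.2944)
Δp = p'−p = (1.8772,0.3236); α = Δx/Fx = (1269/676) / (1269/169) = 1/4
check: Δy/Fy = (875/2704) / (875/676) = 1/4 ✓

α = 1/4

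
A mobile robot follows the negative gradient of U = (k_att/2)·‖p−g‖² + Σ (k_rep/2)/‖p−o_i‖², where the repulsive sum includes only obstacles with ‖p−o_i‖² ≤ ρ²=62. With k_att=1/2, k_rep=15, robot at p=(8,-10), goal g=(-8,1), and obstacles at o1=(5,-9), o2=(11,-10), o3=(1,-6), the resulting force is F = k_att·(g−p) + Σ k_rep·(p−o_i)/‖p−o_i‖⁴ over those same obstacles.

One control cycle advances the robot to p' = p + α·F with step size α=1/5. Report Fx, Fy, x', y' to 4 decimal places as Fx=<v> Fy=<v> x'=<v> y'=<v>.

F_att = 1/2·(g−p) = 1/2·(-16,11) = (-8.0000,5.5000)
o1: d²=10 ≤ ρ²=62; F_rep = 15·(3,-1)/10² = (0.4500,-0.1500)
o2: d²=9 ≤ ρ²=62; F_rep = 15·(-3,0)/9² = (-0.5556,0.0000)
o3: d²=65 > ρ²=62 → inactive
F = F_att + ΣF_rep = (-8.1056,5.3500)
p' = p + 1/5·F = (6.3789,-8.9300)

Fx=-8.1056 Fy=5.3500 x'=6.3789 y'=-8.9300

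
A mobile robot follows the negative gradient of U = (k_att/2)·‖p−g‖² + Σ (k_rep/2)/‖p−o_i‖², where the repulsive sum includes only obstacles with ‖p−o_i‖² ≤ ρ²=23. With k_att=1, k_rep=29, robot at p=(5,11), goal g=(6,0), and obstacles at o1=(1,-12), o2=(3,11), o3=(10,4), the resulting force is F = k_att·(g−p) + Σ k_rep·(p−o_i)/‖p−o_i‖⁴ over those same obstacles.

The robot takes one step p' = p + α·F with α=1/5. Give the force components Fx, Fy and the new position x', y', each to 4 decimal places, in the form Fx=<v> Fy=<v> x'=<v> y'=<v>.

F_att = 1·(g−p) = 1·(1,-11) = (1.0000,-11.0000)
o1: d²=545 > ρ²=23 → inactive
o2: d²=4 ≤ ρ²=23; F_rep = 29·(2,0)/4² = (3.6250,0.0000)
o3: d²=74 > ρ²=23 → inactive
F = F_att + ΣF_rep = (4.6250,-11.0000)
p' = p + 1/5·F = (5.9250,8.8000)

Fx=4.6250 Fy=-11.0000 x'=5.9250 y'=8.8000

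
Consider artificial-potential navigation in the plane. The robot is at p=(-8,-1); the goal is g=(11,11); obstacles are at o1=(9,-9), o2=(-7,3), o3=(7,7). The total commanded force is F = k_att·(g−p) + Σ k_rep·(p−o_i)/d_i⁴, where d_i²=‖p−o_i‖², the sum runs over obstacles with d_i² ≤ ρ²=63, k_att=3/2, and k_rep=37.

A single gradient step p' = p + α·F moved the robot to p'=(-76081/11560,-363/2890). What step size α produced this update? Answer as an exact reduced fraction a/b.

α = 1/20

F_att = 3/2·(g−p) = 3/2·(19,12) = (28.5000,18.0000)
o1: d²=353 > ρ²=63 → inactive
o2: d²=17 ≤ ρ²=63; F_rep = 37·(-1,-4)/17² = (-0.1280,-0.5121)
o3: d²=289 > ρ²=63 → inactive
F = F_att + ΣF_rep = (28.3720,17.4879)
Δp = p'−p = (1.4186,0.8744); α = Δx/Fx = (16399/11560) / (16399/578) = 1/20
check: Δy/Fy = (2527/2890) / (5054/289) = 1/20 ✓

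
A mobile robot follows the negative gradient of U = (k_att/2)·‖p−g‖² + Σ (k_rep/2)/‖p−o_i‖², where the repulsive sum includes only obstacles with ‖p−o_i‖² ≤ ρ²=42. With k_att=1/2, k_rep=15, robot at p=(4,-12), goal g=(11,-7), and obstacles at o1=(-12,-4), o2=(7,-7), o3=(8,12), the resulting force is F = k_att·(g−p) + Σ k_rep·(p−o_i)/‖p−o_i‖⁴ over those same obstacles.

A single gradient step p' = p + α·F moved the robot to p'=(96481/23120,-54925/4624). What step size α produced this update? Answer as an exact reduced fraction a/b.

F_att = 1/2·(g−p) = 1/2·(7,5) = (3.5000,2.5000)
o1: d²=320 > ρ²=42 → inactive
o2: d²=34 ≤ ρ²=42; F_rep = 15·(-3,-5)/34² = (-0.0389,-0.0649)
o3: d²=592 > ρ²=42 → inactive
F = F_att + ΣF_rep = (3.4611,2.4351)
Δp = p'−p = (0.1731,0.1218); α = Δx/Fx = (4001/23120) / (4001/1156) = 1/20
check: Δy/Fy = (563/4624) / (2815/1156) = 1/20 ✓

α = 1/20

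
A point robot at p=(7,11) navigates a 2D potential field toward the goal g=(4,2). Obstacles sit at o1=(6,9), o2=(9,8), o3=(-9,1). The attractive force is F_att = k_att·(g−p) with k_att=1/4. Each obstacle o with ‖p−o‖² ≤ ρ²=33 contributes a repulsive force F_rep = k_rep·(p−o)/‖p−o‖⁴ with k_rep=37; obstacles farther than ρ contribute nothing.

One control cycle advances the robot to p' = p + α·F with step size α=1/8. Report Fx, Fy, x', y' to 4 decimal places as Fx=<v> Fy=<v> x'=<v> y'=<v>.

Fx=0.2921 Fy=1.3668 x'=7.0365 y'=11.1709

F_att = 1/4·(g−p) = 1/4·(-3,-9) = (-0.7500,-2.2500)
o1: d²=5 ≤ ρ²=33; F_rep = 37·(1,2)/5² = (1.4800,2.9600)
o2: d²=13 ≤ ρ²=33; F_rep = 37·(-2,3)/13² = (-0.4379,0.6568)
o3: d²=356 > ρ²=33 → inactive
F = F_att + ΣF_rep = (0.2921,1.3668)
p' = p + 1/8·F = (7.0365,11.1709)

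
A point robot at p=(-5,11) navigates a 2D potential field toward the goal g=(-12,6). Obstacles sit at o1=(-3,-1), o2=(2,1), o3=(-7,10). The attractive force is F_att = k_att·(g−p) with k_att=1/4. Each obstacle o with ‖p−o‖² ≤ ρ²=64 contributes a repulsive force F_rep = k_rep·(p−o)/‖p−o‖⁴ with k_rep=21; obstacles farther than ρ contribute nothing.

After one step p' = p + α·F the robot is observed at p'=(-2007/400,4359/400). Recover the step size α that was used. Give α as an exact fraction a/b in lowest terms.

F_att = 1/4·(g−p) = 1/4·(-7,-5) = (-1.7500,-1.2500)
o1: d²=148 > ρ²=64 → inactive
o2: d²=149 > ρ²=64 → inactive
o3: d²=5 ≤ ρ²=64; F_rep = 21·(2,1)/5² = (1.6800,0.8400)
F = F_att + ΣF_rep = (-0.0700,-0.4100)
Δp = p'−p = (-0.0175,-0.1025); α = Δx/Fx = (-7/400) / (-7/100) = 1/4
check: Δy/Fy = (-41/400) / (-41/100) = 1/4 ✓

α = 1/4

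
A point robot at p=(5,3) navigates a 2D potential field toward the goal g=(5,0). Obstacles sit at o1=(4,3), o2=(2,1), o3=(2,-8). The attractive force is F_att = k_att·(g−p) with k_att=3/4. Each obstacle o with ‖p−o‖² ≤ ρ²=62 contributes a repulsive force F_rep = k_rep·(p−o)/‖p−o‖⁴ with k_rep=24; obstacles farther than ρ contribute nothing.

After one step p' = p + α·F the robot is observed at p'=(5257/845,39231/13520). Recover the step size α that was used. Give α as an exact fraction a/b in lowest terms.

F_att = 3/4·(g−p) = 3/4·(0,-3) = (0.0000,-2.2500)
o1: d²=1 ≤ ρ²=62; F_rep = 24·(1,0)/1² = (24.0000,0.0000)
o2: d²=13 ≤ ρ²=62; F_rep = 24·(3,2)/13² = (0.4260,0.2840)
o3: d²=130 > ρ²=62 → inactive
F = F_att + ΣF_rep = (24.4260,-1.9660)
Δp = p'−p = (1.2213,-0.0983); α = Δx/Fx = (1032/845) / (4128/169) = 1/20
check: Δy/Fy = (-1329/13520) / (-1329/676) = 1/20 ✓

α = 1/20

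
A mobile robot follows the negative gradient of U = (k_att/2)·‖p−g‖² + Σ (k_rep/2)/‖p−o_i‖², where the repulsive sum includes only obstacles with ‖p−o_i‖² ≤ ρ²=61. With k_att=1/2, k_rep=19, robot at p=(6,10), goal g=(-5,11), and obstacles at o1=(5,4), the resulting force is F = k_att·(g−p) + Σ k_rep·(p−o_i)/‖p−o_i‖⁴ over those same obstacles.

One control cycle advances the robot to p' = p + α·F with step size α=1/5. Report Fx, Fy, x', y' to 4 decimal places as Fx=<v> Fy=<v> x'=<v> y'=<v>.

F_att = 1/2·(g−p) = 1/2·(-11,1) = (-5.5000,0.5000)
o1: d²=37 ≤ ρ²=61; F_rep = 19·(1,6)/37² = (0.0139,0.0833)
F = F_att + ΣF_rep = (-5.4861,0.5833)
p' = p + 1/5·F = (4.9028,10.1167)

Fx=-5.4861 Fy=0.5833 x'=4.9028 y'=10.1167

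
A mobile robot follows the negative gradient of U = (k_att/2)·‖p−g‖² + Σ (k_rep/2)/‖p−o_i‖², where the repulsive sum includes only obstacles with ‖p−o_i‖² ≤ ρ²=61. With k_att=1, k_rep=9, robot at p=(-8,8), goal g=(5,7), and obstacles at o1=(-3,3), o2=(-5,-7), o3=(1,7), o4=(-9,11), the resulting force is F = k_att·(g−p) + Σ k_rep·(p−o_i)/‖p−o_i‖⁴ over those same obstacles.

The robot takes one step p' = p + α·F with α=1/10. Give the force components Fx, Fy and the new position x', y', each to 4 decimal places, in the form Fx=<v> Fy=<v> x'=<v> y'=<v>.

Fx=13.0720 Fy=-1.2520 x'=-6.6928 y'=7.8748

F_att = 1·(g−p) = 1·(13,-1) = (13.0000,-1.0000)
o1: d²=50 ≤ ρ²=61; F_rep = 9·(-5,5)/50² = (-0.0180,0.0180)
o2: d²=234 > ρ²=61 → inactive
o3: d²=82 > ρ²=61 → inactive
o4: d²=10 ≤ ρ²=61; F_rep = 9·(1,-3)/10² = (0.0900,-0.2700)
F = F_att + ΣF_rep = (13.0720,-1.2520)
p' = p + 1/10·F = (-6.6928,7.8748)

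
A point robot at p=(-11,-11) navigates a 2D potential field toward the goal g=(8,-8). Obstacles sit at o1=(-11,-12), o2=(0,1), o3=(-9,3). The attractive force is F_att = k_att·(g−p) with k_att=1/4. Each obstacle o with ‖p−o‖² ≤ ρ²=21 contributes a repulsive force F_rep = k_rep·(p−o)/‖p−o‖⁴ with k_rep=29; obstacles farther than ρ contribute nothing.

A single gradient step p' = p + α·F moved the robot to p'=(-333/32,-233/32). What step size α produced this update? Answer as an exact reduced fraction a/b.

α = 1/8

F_att = 1/4·(g−p) = 1/4·(19,3) = (4.7500,0.7500)
o1: d²=1 ≤ ρ²=21; F_rep = 29·(0,1)/1² = (0.0000,29.0000)
o2: d²=265 > ρ²=21 → inactive
o3: d²=200 > ρ²=21 → inactive
F = F_att + ΣF_rep = (4.7500,29.7500)
Δp = p'−p = (0.5938,3.7188); α = Δx/Fx = (19/32) / (19/4) = 1/8
check: Δy/Fy = (119/32) / (119/4) = 1/8 ✓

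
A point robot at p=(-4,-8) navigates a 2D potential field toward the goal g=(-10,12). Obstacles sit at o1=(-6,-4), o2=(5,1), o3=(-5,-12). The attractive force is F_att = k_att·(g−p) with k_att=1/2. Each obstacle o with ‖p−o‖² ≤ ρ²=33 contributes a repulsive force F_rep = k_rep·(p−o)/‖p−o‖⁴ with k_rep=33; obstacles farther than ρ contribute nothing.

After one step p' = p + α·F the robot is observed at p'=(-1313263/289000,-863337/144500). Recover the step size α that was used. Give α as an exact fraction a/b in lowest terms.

F_att = 1/2·(g−p) = 1/2·(-6,20) = (-3.0000,10.0000)
o1: d²=20 ≤ ρ²=33; F_rep = 33·(2,-4)/20² = (0.1650,-0.3300)
o2: d²=162 > ρ²=33 → inactive
o3: d²=17 ≤ ρ²=33; F_rep = 33·(1,4)/17² = (0.1142,0.4567)
F = F_att + ΣF_rep = (-2.7208,10.1267)
Δp = p'−p = (-0.5442,2.0253); α = Δx/Fx = (-157263/289000) / (-157263/57800) = 1/5
check: Δy/Fy = (292663/144500) / (292663/28900) = 1/5 ✓

α = 1/5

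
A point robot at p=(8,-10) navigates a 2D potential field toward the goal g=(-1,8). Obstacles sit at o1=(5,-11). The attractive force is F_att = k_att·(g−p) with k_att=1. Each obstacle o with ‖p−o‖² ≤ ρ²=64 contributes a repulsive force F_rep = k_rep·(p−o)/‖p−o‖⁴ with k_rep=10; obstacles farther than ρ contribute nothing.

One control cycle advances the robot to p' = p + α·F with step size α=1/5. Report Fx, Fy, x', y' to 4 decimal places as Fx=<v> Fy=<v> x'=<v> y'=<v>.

F_att = 1·(g−p) = 1·(-9,18) = (-9.0000,18.0000)
o1: d²=10 ≤ ρ²=64; F_rep = 10·(3,1)/10² = (0.3000,0.1000)
F = F_att + ΣF_rep = (-8.7000,18.1000)
p' = p + 1/5·F = (6.2600,-6.3800)

Fx=-8.7000 Fy=18.1000 x'=6.2600 y'=-6.3800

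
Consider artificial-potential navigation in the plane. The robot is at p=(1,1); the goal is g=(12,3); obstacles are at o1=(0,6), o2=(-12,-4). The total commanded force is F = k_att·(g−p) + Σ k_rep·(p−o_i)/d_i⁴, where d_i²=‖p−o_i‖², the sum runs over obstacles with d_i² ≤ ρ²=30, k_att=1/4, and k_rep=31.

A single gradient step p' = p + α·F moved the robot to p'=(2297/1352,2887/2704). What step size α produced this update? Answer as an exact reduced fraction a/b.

F_att = 1/4·(g−p) = 1/4·(11,2) = (2.7500,0.5000)
o1: d²=26 ≤ ρ²=30; F_rep = 31·(1,-5)/26² = (0.0459,-0.2293)
o2: d²=194 > ρ²=30 → inactive
F = F_att + ΣF_rep = (2.7959,0.2707)
Δp = p'−p = (0.6990,0.0677); α = Δx/Fx = (945/1352) / (945/338) = 1/4
check: Δy/Fy = (183/2704) / (183/676) = 1/4 ✓

α = 1/4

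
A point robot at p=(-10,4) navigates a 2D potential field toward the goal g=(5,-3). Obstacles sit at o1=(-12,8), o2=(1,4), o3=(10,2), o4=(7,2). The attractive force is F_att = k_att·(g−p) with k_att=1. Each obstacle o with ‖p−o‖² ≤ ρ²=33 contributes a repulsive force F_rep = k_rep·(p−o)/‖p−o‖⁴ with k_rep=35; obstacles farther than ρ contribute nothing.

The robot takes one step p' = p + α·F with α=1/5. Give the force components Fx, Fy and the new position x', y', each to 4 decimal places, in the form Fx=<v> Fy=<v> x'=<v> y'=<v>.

Fx=15.1750 Fy=-7.3500 x'=-6.9650 y'=2.5300

F_att = 1·(g−p) = 1·(15,-7) = (15.0000,-7.0000)
o1: d²=20 ≤ ρ²=33; F_rep = 35·(2,-4)/20² = (0.1750,-0.3500)
o2: d²=121 > ρ²=33 → inactive
o3: d²=404 > ρ²=33 → inactive
o4: d²=293 > ρ²=33 → inactive
F = F_att + ΣF_rep = (15.1750,-7.3500)
p' = p + 1/5·F = (-6.9650,2.5300)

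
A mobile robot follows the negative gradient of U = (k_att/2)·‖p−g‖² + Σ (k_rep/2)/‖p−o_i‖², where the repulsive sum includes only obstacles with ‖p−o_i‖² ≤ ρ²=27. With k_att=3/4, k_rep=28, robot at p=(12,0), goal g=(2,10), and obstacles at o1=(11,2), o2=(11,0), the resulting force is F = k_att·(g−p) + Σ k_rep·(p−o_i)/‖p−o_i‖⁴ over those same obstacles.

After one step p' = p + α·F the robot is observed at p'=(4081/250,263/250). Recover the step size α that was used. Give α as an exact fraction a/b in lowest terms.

α = 1/5

F_att = 3/4·(g−p) = 3/4·(-10,10) = (-7.5000,7.5000)
o1: d²=5 ≤ ρ²=27; F_rep = 28·(1,-2)/5² = (1.1200,-2.2400)
o2: d²=1 ≤ ρ²=27; F_rep = 28·(1,0)/1² = (28.0000,0.0000)
F = F_att + ΣF_rep = (21.6200,5.2600)
Δp = p'−p = (4.3240,1.0520); α = Δx/Fx = (1081/250) / (1081/50) = 1/5
check: Δy/Fy = (263/250) / (263/50) = 1/5 ✓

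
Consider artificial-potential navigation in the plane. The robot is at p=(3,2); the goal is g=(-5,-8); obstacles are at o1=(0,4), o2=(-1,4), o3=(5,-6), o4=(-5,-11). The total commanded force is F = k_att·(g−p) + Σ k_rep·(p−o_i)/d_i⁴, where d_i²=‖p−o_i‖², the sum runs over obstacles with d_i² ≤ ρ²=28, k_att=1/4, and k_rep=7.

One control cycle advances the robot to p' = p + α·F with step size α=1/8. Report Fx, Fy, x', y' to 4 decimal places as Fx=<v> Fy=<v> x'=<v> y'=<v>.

F_att = 1/4·(g−p) = 1/4·(-8,-10) = (-2.0000,-2.5000)
o1: d²=13 ≤ ρ²=28; F_rep = 7·(3,-2)/13² = (0.1243,-0.0828)
o2: d²=20 ≤ ρ²=28; F_rep = 7·(4,-2)/20² = (0.0700,-0.0350)
o3: d²=68 > ρ²=28 → inactive
o4: d²=233 > ρ²=28 → inactive
F = F_att + ΣF_rep = (-1.8057,-2.6178)
p' = p + 1/8·F = (2.7743,1.6728)

Fx=-1.8057 Fy=-2.6178 x'=2.7743 y'=1.6728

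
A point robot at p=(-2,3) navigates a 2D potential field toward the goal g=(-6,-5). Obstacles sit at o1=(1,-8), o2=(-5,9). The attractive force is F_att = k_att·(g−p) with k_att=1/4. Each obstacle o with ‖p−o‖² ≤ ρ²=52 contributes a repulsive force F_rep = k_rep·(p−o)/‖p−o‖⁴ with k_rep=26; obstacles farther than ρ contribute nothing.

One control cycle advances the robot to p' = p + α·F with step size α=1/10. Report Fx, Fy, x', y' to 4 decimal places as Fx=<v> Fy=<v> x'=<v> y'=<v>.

F_att = 1/4·(g−p) = 1/4·(-4,-8) = (-1.0000,-2.0000)
o1: d²=130 > ρ²=52 → inactive
o2: d²=45 ≤ ρ²=52; F_rep = 26·(3,-6)/45² = (0.0385,-0.0770)
F = F_att + ΣF_rep = (-0.9615,-2.0770)
p' = p + 1/10·F = (-2.0961,2.7923)

Fx=-0.9615 Fy=-2.0770 x'=-2.0961 y'=2.7923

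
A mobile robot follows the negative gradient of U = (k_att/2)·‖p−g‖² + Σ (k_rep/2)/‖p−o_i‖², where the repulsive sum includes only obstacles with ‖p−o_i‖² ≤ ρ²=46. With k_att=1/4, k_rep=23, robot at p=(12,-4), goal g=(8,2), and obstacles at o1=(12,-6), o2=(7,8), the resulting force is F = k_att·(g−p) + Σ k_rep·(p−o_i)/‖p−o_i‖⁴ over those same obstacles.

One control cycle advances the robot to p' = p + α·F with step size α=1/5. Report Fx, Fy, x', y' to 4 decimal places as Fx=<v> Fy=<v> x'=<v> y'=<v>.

Fx=-1.0000 Fy=4.3750 x'=11.8000 y'=-3.1250

F_att = 1/4·(g−p) = 1/4·(-4,6) = (-1.0000,1.5000)
o1: d²=4 ≤ ρ²=46; F_rep = 23·(0,2)/4² = (0.0000,2.8750)
o2: d²=169 > ρ²=46 → inactive
F = F_att + ΣF_rep = (-1.0000,4.3750)
p' = p + 1/5·F = (11.8000,-3.1250)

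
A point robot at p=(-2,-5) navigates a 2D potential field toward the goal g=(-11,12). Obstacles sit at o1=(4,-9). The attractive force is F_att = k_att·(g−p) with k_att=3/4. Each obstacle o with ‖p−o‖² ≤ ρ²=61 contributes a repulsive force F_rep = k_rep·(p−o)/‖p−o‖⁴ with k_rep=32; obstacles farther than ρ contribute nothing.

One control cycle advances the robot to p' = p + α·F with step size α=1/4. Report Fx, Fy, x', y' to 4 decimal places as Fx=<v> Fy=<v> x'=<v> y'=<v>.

F_att = 3/4·(g−p) = 3/4·(-9,17) = (-6.7500,12.7500)
o1: d²=52 ≤ ρ²=61; F_rep = 32·(-6,4)/52² = (-0.0710,0.0473)
F = F_att + ΣF_rep = (-6.8210,12.7973)
p' = p + 1/4·F = (-3.7053,-1.8007)

Fx=-6.8210 Fy=12.7973 x'=-3.7053 y'=-1.8007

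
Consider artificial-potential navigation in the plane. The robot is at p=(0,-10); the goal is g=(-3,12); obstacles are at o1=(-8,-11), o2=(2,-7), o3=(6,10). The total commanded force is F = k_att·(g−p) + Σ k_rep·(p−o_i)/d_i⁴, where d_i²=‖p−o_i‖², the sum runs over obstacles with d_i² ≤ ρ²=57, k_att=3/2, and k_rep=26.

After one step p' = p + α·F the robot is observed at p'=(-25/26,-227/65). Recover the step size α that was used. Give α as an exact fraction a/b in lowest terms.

F_att = 3/2·(g−p) = 3/2·(-3,22) = (-4.5000,33.0000)
o1: d²=65 > ρ²=57 → inactive
o2: d²=13 ≤ ρ²=57; F_rep = 26·(-2,-3)/13² = (-0.3077,-0.4615)
o3: d²=436 > ρ²=57 → inactive
F = F_att + ΣF_rep = (-4.8077,32.5385)
Δp = p'−p = (-0.9615,6.5077); α = Δx/Fx = (-25/26) / (-125/26) = 1/5
check: Δy/Fy = (423/65) / (423/13) = 1/5 ✓

α = 1/5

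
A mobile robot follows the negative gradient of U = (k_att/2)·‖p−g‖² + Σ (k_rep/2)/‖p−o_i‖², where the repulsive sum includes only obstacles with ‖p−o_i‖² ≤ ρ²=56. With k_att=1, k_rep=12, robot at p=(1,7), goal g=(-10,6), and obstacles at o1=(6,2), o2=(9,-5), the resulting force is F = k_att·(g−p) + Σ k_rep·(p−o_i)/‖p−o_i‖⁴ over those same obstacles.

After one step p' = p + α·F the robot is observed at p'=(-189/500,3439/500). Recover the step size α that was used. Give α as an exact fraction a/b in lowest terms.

F_att = 1·(g−p) = 1·(-11,-1) = (-11.0000,-1.0000)
o1: d²=50 ≤ ρ²=56; F_rep = 12·(-5,5)/50² = (-0.0240,0.0240)
o2: d²=208 > ρ²=56 → inactive
F = F_att + ΣF_rep = (-11.0240,-0.9760)
Δp = p'−p = (-1.3780,-0.1220); α = Δx/Fx = (-689/500) / (-1378/125) = 1/8
check: Δy/Fy = (-61/500) / (-122/125) = 1/8 ✓

α = 1/8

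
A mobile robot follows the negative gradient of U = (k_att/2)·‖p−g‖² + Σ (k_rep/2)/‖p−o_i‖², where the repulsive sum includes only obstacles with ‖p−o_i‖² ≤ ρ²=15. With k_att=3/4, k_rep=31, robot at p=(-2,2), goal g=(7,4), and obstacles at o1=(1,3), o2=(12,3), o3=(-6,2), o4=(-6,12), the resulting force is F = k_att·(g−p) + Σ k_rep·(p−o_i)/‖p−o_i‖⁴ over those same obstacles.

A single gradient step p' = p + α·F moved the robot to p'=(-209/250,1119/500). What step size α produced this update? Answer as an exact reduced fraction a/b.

α = 1/5

F_att = 3/4·(g−p) = 3/4·(9,2) = (6.7500,1.5000)
o1: d²=10 ≤ ρ²=15; F_rep = 31·(-3,-1)/10² = (-0.9300,-0.3100)
o2: d²=197 > ρ²=15 → inactive
o3: d²=16 > ρ²=15 → inactive
o4: d²=116 > ρ²=15 → inactive
F = F_att + ΣF_rep = (5.8200,1.1900)
Δp = p'−p = (1.1640,0.2380); α = Δx/Fx = (291/250) / (291/50) = 1/5
check: Δy/Fy = (119/500) / (119/100) = 1/5 ✓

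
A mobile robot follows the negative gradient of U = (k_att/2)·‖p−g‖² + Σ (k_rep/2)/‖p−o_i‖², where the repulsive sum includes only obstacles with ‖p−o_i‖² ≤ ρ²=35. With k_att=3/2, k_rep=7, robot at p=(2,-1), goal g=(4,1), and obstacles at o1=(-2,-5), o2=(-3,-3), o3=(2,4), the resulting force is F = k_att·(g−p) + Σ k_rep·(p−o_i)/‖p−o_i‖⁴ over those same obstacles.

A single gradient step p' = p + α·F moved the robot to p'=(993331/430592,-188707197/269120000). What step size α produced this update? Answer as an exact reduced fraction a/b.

F_att = 3/2·(g−p) = 3/2·(2,2) = (3.0000,3.0000)
o1: d²=32 ≤ ρ²=35; F_rep = 7·(4,4)/32² = (0.0273,0.0273)
o2: d²=29 ≤ ρ²=35; F_rep = 7·(5,2)/29² = (0.0416,0.0166)
o3: d²=25 ≤ ρ²=35; F_rep = 7·(0,-5)/25² = (0.0000,-0.0560)
F = F_att + ΣF_rep = (3.0690,2.9880)
Δp = p'−p = (0.3069,0.2988); α = Δx/Fx = (132147/430592) / (660735/215296) = 1/10
check: Δy/Fy = (80412803/269120000) / (80412803/26912000) = 1/10 ✓

α = 1/10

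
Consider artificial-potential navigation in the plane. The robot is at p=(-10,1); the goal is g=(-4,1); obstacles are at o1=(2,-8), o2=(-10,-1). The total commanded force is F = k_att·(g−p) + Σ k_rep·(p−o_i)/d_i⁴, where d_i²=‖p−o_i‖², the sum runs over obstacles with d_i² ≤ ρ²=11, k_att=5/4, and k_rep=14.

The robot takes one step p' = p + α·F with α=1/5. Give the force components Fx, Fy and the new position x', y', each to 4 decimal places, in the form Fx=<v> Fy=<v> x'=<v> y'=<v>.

Fx=7.5000 Fy=1.7500 x'=-8.5000 y'=1.3500

F_att = 5/4·(g−p) = 5/4·(6,0) = (7.5000,0.0000)
o1: d²=225 > ρ²=11 → inactive
o2: d²=4 ≤ ρ²=11; F_rep = 14·(0,2)/4² = (0.0000,1.7500)
F = F_att + ΣF_rep = (7.5000,1.7500)
p' = p + 1/5·F = (-8.5000,1.3500)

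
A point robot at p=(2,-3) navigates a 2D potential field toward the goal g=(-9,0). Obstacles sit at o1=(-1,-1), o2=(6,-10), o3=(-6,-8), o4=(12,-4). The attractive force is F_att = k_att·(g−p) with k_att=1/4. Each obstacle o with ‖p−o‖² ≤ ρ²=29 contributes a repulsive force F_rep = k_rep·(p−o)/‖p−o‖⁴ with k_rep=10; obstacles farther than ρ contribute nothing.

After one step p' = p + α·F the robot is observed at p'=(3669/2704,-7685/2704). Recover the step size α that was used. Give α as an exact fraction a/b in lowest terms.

α = 1/4

F_att = 1/4·(g−p) = 1/4·(-11,3) = (-2.7500,0.7500)
o1: d²=13 ≤ ρ²=29; F_rep = 10·(3,-2)/13² = (0.1775,-0.1183)
o2: d²=65 > ρ²=29 → inactive
o3: d²=89 > ρ²=29 → inactive
o4: d²=101 > ρ²=29 → inactive
F = F_att + ΣF_rep = (-2.5725,0.6317)
Δp = p'−p = (-0.6431,0.1579); α = Δx/Fx = (-1739/2704) / (-1739/676) = 1/4
check: Δy/Fy = (427/2704) / (427/676) = 1/4 ✓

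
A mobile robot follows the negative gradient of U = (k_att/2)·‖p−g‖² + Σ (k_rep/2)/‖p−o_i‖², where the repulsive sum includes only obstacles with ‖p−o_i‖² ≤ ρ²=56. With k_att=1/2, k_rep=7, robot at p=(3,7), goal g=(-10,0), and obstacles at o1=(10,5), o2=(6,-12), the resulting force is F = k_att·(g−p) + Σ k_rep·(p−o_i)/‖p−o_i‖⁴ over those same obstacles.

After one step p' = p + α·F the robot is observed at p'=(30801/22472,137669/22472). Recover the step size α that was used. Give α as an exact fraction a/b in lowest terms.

α = 1/4

F_att = 1/2·(g−p) = 1/2·(-13,-7) = (-6.5000,-3.5000)
o1: d²=53 ≤ ρ²=56; F_rep = 7·(-7,2)/53² = (-0.0174,0.0050)
o2: d²=370 > ρ²=56 → inactive
F = F_att + ΣF_rep = (-6.5174,-3.4950)
Δp = p'−p = (-1.6294,-0.8738); α = Δx/Fx = (-36615/22472) / (-36615/5618) = 1/4
check: Δy/Fy = (-19635/22472) / (-19635/5618) = 1/4 ✓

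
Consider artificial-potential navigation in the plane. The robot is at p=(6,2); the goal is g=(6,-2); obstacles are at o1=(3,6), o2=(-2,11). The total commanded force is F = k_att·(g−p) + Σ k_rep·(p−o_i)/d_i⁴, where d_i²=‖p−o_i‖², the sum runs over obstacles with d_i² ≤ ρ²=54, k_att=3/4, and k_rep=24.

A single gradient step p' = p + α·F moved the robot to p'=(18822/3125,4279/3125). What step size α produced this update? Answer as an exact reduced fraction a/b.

α = 1/5

F_att = 3/4·(g−p) = 3/4·(0,-4) = (0.0000,-3.0000)
o1: d²=25 ≤ ρ²=54; F_rep = 24·(3,-4)/25² = (0.1152,-0.1536)
o2: d²=145 > ρ²=54 → inactive
F = F_att + ΣF_rep = (0.1152,-3.1536)
Δp = p'−p = (0.0230,-0.6307); α = Δx/Fx = (72/3125) / (72/625) = 1/5
check: Δy/Fy = (-1971/3125) / (-1971/625) = 1/5 ✓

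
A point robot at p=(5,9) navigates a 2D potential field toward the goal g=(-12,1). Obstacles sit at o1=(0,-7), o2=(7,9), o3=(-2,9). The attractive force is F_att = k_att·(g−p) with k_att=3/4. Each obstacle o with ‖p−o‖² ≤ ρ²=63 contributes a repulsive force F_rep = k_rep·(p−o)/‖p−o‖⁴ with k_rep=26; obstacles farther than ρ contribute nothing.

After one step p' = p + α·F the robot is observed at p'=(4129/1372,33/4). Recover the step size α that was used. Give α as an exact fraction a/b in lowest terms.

α = 1/8

F_att = 3/4·(g−p) = 3/4·(-17,-8) = (-12.7500,-6.0000)
o1: d²=281 > ρ²=63 → inactive
o2: d²=4 ≤ ρ²=63; F_rep = 26·(-2,0)/4² = (-3.2500,0.0000)
o3: d²=49 ≤ ρ²=63; F_rep = 26·(7,0)/49² = (0.0758,0.0000)
F = F_att + ΣF_rep = (-15.9242,-6.0000)
Δp = p'−p = (-1.9905,-0.7500); α = Δx/Fx = (-2731/1372) / (-5462/343) = 1/8
check: Δy/Fy = (-3/4) / (-6) = 1/8 ✓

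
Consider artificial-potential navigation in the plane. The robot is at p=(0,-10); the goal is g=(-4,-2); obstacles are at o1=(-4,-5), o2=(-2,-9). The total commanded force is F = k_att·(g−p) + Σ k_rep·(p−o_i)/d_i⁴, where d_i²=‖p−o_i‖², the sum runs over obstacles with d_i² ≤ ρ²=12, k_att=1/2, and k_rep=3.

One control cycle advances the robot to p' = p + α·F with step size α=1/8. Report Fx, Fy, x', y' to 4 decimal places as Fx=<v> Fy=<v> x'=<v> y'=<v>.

Fx=-1.7600 Fy=3.8800 x'=-0.2200 y'=-9.5150

F_att = 1/2·(g−p) = 1/2·(-4,8) = (-2.0000,4.0000)
o1: d²=41 > ρ²=12 → inactive
o2: d²=5 ≤ ρ²=12; F_rep = 3·(2,-1)/5² = (0.2400,-0.1200)
F = F_att + ΣF_rep = (-1.7600,3.8800)
p' = p + 1/8·F = (-0.2200,-9.5150)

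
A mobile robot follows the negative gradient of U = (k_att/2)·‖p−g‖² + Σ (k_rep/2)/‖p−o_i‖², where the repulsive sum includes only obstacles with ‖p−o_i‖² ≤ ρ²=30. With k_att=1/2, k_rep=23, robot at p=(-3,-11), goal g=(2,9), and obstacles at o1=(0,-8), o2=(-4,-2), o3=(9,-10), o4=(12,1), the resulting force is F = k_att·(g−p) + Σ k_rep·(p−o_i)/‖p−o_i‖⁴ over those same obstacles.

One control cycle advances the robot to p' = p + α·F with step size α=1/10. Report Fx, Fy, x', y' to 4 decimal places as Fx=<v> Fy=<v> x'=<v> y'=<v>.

Fx=2.2870 Fy=9.7870 x'=-2.7713 y'=-10.0213

F_att = 1/2·(g−p) = 1/2·(5,20) = (2.5000,10.0000)
o1: d²=18 ≤ ρ²=30; F_rep = 23·(-3,-3)/18² = (-0.2130,-0.2130)
o2: d²=82 > ρ²=30 → inactive
o3: d²=145 > ρ²=30 → inactive
o4: d²=369 > ρ²=30 → inactive
F = F_att + ΣF_rep = (2.2870,9.7870)
p' = p + 1/10·F = (-2.7713,-10.0213)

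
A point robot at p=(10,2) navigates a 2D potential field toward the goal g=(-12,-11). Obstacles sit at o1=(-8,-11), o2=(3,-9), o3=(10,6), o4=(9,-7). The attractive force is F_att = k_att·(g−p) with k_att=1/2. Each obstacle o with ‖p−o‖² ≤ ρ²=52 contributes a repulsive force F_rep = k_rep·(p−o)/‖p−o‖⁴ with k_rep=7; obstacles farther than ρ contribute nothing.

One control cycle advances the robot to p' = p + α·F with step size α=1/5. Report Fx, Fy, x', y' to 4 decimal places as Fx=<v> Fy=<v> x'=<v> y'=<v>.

F_att = 1/2·(g−p) = 1/2·(-22,-13) = (-11.0000,-6.5000)
o1: d²=493 > ρ²=52 → inactive
o2: d²=170 > ρ²=52 → inactive
o3: d²=16 ≤ ρ²=52; F_rep = 7·(0,-4)/16² = (0.0000,-0.1094)
o4: d²=82 > ρ²=52 → inactive
F = F_att + ΣF_rep = (-11.0000,-6.6094)
p' = p + 1/5·F = (7.8000,0.6781)

Fx=-11.0000 Fy=-6.6094 x'=7.8000 y'=0.6781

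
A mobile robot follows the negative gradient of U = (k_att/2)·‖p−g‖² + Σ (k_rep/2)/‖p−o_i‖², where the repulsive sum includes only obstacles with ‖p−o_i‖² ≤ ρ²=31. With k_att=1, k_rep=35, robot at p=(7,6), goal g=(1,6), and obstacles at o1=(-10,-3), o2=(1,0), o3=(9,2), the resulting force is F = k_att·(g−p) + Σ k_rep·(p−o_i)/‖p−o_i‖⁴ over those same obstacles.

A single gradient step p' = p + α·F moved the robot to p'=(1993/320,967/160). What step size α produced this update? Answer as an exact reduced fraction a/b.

α = 1/8

F_att = 1·(g−p) = 1·(-6,0) = (-6.0000,0.0000)
o1: d²=370 > ρ²=31 → inactive
o2: d²=72 > ρ²=31 → inactive
o3: d²=20 ≤ ρ²=31; F_rep = 35·(-2,4)/20² = (-0.1750,0.3500)
F = F_att + ΣF_rep = (-6.1750,0.3500)
Δp = p'−p = (-0.7719,0.0437); α = Δx/Fx = (-247/320) / (-247/40) = 1/8
check: Δy/Fy = (7/160) / (7/20) = 1/8 ✓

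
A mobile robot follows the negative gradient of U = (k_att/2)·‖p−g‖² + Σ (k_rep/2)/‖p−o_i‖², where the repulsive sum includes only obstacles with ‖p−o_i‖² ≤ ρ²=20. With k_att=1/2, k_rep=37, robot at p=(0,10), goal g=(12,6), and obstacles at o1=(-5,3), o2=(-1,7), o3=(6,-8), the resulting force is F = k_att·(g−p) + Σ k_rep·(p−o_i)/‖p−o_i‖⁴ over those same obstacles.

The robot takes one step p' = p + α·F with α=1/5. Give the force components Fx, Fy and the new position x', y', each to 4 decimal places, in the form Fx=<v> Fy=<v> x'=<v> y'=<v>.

F_att = 1/2·(g−p) = 1/2·(12,-4) = (6.0000,-2.0000)
o1: d²=74 > ρ²=20 → inactive
o2: d²=10 ≤ ρ²=20; F_rep = 37·(1,3)/10² = (0.3700,1.1100)
o3: d²=360 > ρ²=20 → inactive
F = F_att + ΣF_rep = (6.3700,-0.8900)
p' = p + 1/5·F = (1.2740,9.8220)

Fx=6.3700 Fy=-0.8900 x'=1.2740 y'=9.8220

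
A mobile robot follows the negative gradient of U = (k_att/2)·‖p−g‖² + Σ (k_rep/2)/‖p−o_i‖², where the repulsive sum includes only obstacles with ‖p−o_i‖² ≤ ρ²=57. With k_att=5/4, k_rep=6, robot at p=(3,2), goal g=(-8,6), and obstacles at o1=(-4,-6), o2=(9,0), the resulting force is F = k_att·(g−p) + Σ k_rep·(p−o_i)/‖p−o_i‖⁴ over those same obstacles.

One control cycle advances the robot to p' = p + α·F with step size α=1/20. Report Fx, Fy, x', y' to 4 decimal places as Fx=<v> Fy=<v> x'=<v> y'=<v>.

F_att = 5/4·(g−p) = 5/4·(-11,4) = (-13.7500,5.0000)
o1: d²=113 > ρ²=57 → inactive
o2: d²=40 ≤ ρ²=57; F_rep = 6·(-6,2)/40² = (-0.0225,0.0075)
F = F_att + ΣF_rep = (-13.7725,5.0075)
p' = p + 1/20·F = (2.3114,2.2504)

Fx=-13.7725 Fy=5.0075 x'=2.3114 y'=2.2504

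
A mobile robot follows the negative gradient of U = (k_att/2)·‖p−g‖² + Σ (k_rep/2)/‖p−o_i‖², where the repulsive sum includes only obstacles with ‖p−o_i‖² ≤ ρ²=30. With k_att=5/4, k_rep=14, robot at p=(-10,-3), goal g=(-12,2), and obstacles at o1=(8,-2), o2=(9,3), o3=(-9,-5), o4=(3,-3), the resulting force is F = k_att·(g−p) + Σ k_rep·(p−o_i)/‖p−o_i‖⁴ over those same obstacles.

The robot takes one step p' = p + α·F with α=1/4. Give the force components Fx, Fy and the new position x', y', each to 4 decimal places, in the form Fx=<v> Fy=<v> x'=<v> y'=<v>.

Fx=-3.0600 Fy=7.3700 x'=-10.7650 y'=-1.1575

F_att = 5/4·(g−p) = 5/4·(-2,5) = (-2.5000,6.2500)
o1: d²=325 > ρ²=30 → inactive
o2: d²=397 > ρ²=30 → inactive
o3: d²=5 ≤ ρ²=30; F_rep = 14·(-1,2)/5² = (-0.5600,1.1200)
o4: d²=169 > ρ²=30 → inactive
F = F_att + ΣF_rep = (-3.0600,7.3700)
p' = p + 1/4·F = (-10.7650,-1.1575)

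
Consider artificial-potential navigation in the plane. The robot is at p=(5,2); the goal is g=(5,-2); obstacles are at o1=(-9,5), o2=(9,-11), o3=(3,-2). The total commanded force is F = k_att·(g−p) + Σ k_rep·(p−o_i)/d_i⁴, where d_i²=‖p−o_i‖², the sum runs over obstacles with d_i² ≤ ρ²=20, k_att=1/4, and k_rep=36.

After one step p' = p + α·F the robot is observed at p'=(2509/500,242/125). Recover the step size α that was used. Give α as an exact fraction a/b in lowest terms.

F_att = 1/4·(g−p) = 1/4·(0,-4) = (0.0000,-1.0000)
o1: d²=205 > ρ²=20 → inactive
o2: d²=185 > ρ²=20 → inactive
o3: d²=20 ≤ ρ²=20; F_rep = 36·(2,4)/20² = (0.1800,0.3600)
F = F_att + ΣF_rep = (0.1800,-0.6400)
Δp = p'−p = (0.0180,-0.0640); α = Δx/Fx = (9/500) / (9/50) = 1/10
check: Δy/Fy = (-8/125) / (-16/25) = 1/10 ✓

α = 1/10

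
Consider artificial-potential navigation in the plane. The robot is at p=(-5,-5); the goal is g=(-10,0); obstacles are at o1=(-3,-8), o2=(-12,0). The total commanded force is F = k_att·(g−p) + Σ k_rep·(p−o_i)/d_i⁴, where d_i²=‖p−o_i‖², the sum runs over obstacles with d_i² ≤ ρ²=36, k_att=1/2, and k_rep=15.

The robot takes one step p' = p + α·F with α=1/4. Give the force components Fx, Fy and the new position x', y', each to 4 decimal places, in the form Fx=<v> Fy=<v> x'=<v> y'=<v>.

F_att = 1/2·(g−p) = 1/2·(-5,5) = (-2.5000,2.5000)
o1: d²=13 ≤ ρ²=36; F_rep = 15·(-2,3)/13² = (-0.1775,0.2663)
o2: d²=74 > ρ²=36 → inactive
F = F_att + ΣF_rep = (-2.6775,2.7663)
p' = p + 1/4·F = (-5.6694,-4.3084)

Fx=-2.6775 Fy=2.7663 x'=-5.6694 y'=-4.3084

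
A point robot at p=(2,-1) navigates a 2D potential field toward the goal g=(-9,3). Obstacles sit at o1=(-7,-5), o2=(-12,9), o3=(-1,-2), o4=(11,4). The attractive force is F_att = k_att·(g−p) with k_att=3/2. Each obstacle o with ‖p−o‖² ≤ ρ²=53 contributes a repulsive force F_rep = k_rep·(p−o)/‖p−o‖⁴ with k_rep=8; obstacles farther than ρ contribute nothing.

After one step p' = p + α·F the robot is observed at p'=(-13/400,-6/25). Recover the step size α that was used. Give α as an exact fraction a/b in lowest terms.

F_att = 3/2·(g−p) = 3/2·(-11,4) = (-16.5000,6.0000)
o1: d²=97 > ρ²=53 → inactive
o2: d²=296 > ρ²=53 → inactive
o3: d²=10 ≤ ρ²=53; F_rep = 8·(3,1)/10² = (0.2400,0.0800)
o4: d²=106 > ρ²=53 → inactive
F = F_att + ΣF_rep = (-16.2600,6.0800)
Δp = p'−p = (-2.0325,0.7600); α = Δx/Fx = (-813/400) / (-813/50) = 1/8
check: Δy/Fy = (19/25) / (152/25) = 1/8 ✓

α = 1/8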